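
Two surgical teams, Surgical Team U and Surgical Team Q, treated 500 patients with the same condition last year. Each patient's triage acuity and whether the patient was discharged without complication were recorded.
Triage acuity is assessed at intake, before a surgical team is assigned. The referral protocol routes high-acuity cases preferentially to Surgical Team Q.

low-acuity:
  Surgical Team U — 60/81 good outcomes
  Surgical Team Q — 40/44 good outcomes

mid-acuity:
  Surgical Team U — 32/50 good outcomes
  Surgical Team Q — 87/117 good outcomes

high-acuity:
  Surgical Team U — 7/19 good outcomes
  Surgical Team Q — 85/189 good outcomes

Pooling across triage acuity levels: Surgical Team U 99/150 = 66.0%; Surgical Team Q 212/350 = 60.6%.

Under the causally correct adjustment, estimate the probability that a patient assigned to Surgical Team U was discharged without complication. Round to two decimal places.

0.55

The triage acuity-specific comparison favours Surgical Team Q throughout, but the pooled figures favour Surgical Team U. The question is whether to condition on triage acuity.
Triage acuity differs across surgical teams for reasons unrelated to any effect of the surgical team itself, and it separately predicts the outcome — a classic confounder. We must compare within triage acuity levels.
Standardising Surgical Team U to the population triage acuity mix: 0.250·60/81 + 0.334·32/50 + 0.416·7/19 = 0.552.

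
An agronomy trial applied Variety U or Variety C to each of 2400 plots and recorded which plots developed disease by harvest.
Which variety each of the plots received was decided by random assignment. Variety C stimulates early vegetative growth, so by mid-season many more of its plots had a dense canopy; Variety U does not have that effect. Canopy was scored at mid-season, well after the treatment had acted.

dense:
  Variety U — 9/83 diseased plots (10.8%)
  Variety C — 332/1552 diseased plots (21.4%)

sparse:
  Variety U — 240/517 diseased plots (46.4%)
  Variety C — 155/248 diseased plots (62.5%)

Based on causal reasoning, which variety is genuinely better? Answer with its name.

Because the variety influences mid-season canopy, mid-season canopy is a post-treatment mediator, not a confounder. Stratifying on it would bias the estimate; the causal effect is the crude pooled difference.
Pooled: Variety U 41.5% vs Variety C 27.1%; Variety C is lower overall.

Variety C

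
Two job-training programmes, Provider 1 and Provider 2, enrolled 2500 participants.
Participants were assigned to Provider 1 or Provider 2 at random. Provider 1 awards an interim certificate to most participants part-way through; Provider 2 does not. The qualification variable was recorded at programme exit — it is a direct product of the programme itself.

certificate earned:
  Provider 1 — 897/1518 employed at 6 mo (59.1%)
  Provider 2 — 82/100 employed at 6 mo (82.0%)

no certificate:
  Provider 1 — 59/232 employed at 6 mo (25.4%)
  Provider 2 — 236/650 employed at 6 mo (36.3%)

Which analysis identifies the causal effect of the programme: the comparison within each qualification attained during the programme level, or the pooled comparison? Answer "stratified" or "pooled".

Qualification attained during the programme is downstream of the programme. One should not condition on a consequence of treatment, so the overall rates are the right comparison.
Pooled: Provider 1 54.6% vs Provider 2 42.4%; Provider 1 is higher overall.

pooled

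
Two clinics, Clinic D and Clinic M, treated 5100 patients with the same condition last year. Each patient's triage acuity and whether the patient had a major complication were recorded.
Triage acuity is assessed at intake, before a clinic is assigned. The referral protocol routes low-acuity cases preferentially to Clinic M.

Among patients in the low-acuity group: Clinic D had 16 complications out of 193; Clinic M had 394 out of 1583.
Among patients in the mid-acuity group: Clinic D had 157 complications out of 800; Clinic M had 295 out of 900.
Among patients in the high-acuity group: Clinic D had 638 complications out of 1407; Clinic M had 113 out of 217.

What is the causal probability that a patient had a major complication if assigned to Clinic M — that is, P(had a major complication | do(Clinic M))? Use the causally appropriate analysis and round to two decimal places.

Clinic D is lower inside every triage acuity stratum but Clinic M is lower in aggregate. Whether to stratify depends on how triage acuity relates to the clinic.
Triage acuity satisfies the back-door criterion: it is not a descendant of the clinic, and it blocks the spurious path from clinic to outcome. Adjusting for it (i.e., using the within-triage acuity rates) gives the causal effect.
Standardising Clinic M to the population triage acuity mix: 0.348·394/1583 + 0.333·295/900 + 0.318·113/217 = 0.362.

0.36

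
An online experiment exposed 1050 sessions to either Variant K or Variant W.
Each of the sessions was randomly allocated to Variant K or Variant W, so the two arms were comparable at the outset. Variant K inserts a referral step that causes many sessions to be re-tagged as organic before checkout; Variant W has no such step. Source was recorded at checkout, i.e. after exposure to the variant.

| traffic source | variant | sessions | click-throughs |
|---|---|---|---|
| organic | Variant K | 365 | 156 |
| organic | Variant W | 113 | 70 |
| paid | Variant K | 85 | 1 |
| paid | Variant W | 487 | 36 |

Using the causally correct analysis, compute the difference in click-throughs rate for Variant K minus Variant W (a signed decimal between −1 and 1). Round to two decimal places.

+0.17

Variant W is higher inside every traffic source stratum but Variant K is higher in aggregate. Whether to stratify depends on how traffic source relates to the variant.
Traffic source here is a post-treatment variable shaped by the variant; conditioning on it would introduce bias rather than remove it. The overall comparison is the causal one.
The causal difference is the pooled difference: 0.349 − 0.177 = +0.172.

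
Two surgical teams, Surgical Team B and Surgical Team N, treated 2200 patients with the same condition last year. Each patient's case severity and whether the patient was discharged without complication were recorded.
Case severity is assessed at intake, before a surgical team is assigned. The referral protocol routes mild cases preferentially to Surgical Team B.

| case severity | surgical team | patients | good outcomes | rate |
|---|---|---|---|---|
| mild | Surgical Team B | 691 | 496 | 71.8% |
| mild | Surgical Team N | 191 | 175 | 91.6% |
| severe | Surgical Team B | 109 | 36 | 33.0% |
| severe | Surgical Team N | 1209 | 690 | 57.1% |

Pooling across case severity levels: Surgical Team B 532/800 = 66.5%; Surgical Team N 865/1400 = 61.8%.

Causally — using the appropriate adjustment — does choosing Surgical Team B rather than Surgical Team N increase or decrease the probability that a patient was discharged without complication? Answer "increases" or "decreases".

decreases

The stratified and pooled comparisons disagree (Surgical Team N wins within each case severity; Surgical Team B wins overall), so the answer turns on the causal role of case severity.
Nothing the surgical team does changes case severity; the imbalance is an allocation artefact. With case severity also predicting the outcome, the pooled figure is confounded, and the within-stratum comparison is the causal one.
Within each level — mild: 71.8% vs 91.6%; severe: 33.0% vs 57.1% — Surgical Team N is higher every time.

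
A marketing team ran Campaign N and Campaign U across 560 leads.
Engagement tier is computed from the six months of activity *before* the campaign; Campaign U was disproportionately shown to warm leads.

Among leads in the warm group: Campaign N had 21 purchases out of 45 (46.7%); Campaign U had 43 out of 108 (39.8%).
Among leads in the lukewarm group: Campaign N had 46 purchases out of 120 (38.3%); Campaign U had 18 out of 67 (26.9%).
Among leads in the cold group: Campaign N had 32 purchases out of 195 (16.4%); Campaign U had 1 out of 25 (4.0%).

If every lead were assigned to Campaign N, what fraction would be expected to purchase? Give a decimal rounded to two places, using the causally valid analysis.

The imbalance in engagement tier arose from how leads were allocated, not from anything the campaign did; and engagement tier independently affects the outcome. The pooled gap is confounded — condition on engagement tier.
Standardising Campaign N to the population engagement tier mix: 0.273·21/45 + 0.334·46/120 + 0.393·32/195 = 0.320.

0.32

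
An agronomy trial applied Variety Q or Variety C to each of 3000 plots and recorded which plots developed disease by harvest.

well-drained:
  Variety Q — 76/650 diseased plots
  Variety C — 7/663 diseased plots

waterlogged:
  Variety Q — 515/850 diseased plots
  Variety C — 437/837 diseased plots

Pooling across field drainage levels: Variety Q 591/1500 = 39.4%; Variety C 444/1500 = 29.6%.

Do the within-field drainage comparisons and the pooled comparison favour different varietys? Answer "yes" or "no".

no

Within each field drainage level (well-drained 11.7% vs 1.1%; waterlogged 60.6% vs 52.2%), Variety C has the lower rate every time. Pooled: 39.4% vs 29.6% — Variety C has the lower rate overall. They agree.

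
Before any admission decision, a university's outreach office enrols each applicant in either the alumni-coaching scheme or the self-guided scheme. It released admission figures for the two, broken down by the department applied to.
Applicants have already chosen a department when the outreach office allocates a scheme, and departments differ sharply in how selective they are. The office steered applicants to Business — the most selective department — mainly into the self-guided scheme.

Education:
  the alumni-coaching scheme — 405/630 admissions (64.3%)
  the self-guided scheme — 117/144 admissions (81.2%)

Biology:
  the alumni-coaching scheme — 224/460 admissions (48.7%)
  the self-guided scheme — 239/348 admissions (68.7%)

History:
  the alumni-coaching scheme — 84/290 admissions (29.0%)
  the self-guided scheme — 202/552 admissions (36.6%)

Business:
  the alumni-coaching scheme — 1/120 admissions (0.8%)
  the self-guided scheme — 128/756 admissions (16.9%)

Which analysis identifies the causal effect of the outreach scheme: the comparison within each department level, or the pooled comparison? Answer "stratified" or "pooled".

stratified

the self-guided scheme is higher inside every department stratum but the alumni-coaching scheme is higher in aggregate. Whether to stratify depends on how department relates to the outreach scheme.
The imbalance in department arose from how applicants were allocated, not from anything the outreach scheme did; and department independently affects the outcome. The pooled gap is confounded — condition on department.
Within each level — Education: 64.3% vs 81.2%; Biology: 48.7% vs 68.7%; History: 29.0% vs 36.6%; Business: 0.8% vs 16.9% — the self-guided scheme is higher every time.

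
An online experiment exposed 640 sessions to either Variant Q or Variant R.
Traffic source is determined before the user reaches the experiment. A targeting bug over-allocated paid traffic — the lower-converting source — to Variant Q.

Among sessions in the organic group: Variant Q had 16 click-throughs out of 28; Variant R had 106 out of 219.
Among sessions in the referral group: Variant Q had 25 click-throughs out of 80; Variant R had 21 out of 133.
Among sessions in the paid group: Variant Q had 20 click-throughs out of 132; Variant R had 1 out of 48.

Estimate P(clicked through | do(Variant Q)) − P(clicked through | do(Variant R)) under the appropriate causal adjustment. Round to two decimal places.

+0.12

Traffic source satisfies the back-door criterion: it is not a descendant of the variant, and it blocks the spurious path from variant to outcome. Adjusting for it (i.e., using the within-traffic source rates) gives the causal effect.
Adjusting over the population distribution of traffic source: 0.386·(0.571−0.484) + 0.333·(0.312−0.158) + 0.281·(0.152−0.021) = +0.122.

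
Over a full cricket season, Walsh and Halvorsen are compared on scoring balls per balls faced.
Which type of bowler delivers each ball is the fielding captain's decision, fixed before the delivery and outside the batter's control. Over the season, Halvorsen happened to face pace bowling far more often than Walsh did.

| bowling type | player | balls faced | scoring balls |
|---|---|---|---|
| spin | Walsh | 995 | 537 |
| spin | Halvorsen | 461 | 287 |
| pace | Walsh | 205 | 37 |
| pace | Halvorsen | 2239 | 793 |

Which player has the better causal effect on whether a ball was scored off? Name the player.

Halvorsen

The stratified and pooled comparisons disagree (Halvorsen wins within each bowling type; Walsh wins overall), so the answer turns on the causal role of bowling type.
Bowling type is set before the player has any effect — it is not caused by the player — and it independently drives the outcome. That makes it a confounder, so the causal comparison is within bowling type levels.
Within each level — spin: 54.0% vs 62.3%; pace: 18.0% vs 35.4% — Halvorsen is higher every time.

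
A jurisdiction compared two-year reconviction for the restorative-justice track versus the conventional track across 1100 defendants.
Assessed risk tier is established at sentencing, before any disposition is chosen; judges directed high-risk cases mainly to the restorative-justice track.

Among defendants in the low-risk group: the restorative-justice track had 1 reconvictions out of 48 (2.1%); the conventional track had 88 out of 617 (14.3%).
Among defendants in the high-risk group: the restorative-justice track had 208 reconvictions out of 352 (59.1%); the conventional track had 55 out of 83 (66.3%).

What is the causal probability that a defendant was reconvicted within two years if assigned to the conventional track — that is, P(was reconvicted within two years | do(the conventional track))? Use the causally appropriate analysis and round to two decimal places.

0.35

The imbalance in assessed risk tier arose from how defendants were allocated, not from anything the disposition did; and assessed risk tier independently affects the outcome. The pooled gap is confounded — condition on assessed risk tier.
Standardising the conventional track to the population assessed risk tier mix: 0.605·88/617 + 0.395·55/83 = 0.348.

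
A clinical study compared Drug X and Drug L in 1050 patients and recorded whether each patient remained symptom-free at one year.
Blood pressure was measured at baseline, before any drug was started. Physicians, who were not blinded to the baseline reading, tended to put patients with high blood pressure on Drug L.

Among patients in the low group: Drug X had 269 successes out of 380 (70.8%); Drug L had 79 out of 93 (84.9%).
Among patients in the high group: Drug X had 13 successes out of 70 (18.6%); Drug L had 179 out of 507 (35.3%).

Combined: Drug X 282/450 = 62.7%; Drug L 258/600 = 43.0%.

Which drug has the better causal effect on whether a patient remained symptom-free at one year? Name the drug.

Drug L

Blood pressure is set before the drug has any effect — it is not caused by the drug — and it independently drives the outcome. That makes it a confounder, so the causal comparison is within blood pressure levels.
Within each level — low: 70.8% vs 84.9%; high: 18.6% vs 35.3% — Drug L is higher every time.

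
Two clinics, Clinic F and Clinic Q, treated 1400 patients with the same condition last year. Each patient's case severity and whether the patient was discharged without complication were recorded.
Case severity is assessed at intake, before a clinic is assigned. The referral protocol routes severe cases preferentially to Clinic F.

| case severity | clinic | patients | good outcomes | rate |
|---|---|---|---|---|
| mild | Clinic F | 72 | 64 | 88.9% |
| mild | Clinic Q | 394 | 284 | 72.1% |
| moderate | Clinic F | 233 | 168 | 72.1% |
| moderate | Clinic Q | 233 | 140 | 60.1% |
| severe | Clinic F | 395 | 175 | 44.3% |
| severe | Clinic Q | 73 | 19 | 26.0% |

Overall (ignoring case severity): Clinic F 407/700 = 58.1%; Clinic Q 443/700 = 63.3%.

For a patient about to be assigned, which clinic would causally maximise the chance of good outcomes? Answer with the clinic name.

Clinic F

Clinic F is higher inside every case severity stratum but Clinic Q is higher in aggregate. Whether to stratify depends on how case severity relates to the clinic.
Case severity is set before the clinic has any effect — it is not caused by the clinic — and it independently drives the outcome. That makes it a confounder, so the causal comparison is within case severity levels.
Within each level — mild: 88.9% vs 72.1%; moderate: 72.1% vs 60.1%; severe: 44.3% vs 26.0% — Clinic F is higher every time.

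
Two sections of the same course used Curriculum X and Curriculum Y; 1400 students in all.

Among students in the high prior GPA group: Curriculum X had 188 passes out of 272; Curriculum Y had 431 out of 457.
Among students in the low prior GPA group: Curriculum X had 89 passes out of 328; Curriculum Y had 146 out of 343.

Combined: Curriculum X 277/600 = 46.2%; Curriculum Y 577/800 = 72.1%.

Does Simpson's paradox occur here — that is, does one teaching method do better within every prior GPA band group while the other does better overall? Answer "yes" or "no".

Within each prior GPA band level (high prior GPA 69.1% vs 94.3%; low prior GPA 27.1% vs 42.6%), Curriculum Y has the higher rate every time. Pooled: 46.2% vs 72.1% — Curriculum Y has the higher rate overall. They agree.

no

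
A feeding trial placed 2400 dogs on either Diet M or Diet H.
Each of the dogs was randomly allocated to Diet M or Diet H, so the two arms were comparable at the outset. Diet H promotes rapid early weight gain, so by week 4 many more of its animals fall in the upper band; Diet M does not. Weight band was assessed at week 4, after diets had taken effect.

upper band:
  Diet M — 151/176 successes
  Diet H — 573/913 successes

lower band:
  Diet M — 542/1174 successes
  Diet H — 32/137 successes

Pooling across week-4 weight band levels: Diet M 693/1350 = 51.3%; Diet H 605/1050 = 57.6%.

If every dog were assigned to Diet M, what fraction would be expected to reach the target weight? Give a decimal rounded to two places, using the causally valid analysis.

Week-4 weight band lies on the pathway diet → week-4 weight band → outcome, so adjusting for it blocks the indirect effect. For the total causal effect of diet, use the unadjusted pooled rates.
So P(outcome | do(Diet M)) is just the pooled rate for Diet M: 693/1350 = 0.513.

0.51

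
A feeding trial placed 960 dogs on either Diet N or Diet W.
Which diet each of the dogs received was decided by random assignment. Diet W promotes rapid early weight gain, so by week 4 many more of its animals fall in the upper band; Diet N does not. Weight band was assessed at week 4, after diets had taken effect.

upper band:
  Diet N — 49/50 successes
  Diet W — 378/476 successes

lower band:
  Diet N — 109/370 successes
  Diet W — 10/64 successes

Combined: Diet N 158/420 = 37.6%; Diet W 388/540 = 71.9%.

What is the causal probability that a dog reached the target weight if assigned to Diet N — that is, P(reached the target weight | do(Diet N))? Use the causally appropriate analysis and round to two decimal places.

Stratifying would compare diets among dogs the diets themselves sorted into week-4 weight band groups — a form of selection on an intermediate. The unconditioned pooled rates give the total causal effect.
So P(outcome | do(Diet N)) is just the pooled rate for Diet N: 158/420 = 0.376.

0.38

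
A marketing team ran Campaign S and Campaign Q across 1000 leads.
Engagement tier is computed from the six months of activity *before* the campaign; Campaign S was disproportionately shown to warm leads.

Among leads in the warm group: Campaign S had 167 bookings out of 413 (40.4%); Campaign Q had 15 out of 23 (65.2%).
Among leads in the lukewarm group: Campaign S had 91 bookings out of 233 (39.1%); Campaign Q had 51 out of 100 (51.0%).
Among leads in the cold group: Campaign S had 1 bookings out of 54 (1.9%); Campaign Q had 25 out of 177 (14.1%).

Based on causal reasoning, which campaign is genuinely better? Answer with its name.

Campaign Q

Within every engagement tier level Campaign Q has the higher rate, yet pooled Campaign S does — Simpson's reversal.
Engagement tier satisfies the back-door criterion: it is not a descendant of the campaign, and it blocks the spurious path from campaign to outcome. Adjusting for it (i.e., using the within-engagement tier rates) gives the causal effect.
Within each level — warm: 40.4% vs 65.2%; lukewarm: 39.1% vs 51.0%; cold: 1.9% vs 14.1% — Campaign Q is higher every time.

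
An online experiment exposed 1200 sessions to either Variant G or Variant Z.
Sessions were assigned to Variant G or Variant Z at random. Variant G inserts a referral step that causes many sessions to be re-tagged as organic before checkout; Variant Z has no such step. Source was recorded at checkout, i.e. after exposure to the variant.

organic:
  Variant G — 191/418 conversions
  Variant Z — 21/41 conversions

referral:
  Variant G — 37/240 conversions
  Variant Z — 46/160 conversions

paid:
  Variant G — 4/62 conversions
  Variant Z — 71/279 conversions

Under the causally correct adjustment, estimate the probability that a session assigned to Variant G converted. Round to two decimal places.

0.32

The traffic source-specific comparison favours Variant Z throughout, but the pooled figures favour Variant G. The question is whether to condition on traffic source.
Because the variant influences traffic source, traffic source is a post-treatment mediator, not a confounder. Stratifying on it would bias the estimate; the causal effect is the crude pooled difference.
So P(outcome | do(Variant G)) is just the pooled rate for Variant G: 232/720 = 0.322.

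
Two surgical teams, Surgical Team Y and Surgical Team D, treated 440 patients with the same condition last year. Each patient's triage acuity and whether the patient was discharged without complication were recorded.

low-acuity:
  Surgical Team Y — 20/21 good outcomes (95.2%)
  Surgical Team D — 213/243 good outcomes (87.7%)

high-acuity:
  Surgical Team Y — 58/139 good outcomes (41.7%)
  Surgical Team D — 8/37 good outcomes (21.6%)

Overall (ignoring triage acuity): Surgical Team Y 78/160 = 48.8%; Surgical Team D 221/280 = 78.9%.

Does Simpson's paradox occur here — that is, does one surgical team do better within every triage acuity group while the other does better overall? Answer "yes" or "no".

Within each triage acuity level (low-acuity 95.2% vs 87.7%; high-acuity 41.7% vs 21.6%), Surgical Team Y has the higher rate every time. Pooled: 48.8% vs 78.9% — Surgical Team D has the higher rate overall. The two comparisons disagree.

yes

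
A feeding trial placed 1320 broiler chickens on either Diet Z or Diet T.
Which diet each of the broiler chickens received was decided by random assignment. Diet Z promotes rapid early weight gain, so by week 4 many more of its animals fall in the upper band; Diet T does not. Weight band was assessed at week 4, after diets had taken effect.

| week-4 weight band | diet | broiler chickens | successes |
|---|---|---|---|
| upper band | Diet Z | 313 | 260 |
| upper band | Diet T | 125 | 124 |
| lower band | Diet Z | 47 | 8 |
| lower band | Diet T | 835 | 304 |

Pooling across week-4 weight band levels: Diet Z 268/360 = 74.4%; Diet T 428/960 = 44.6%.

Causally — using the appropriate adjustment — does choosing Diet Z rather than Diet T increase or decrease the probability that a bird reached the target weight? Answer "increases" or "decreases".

increases

The distribution of week-4 weight band is itself part of what the diet does — it is an intermediate outcome. Holding it fixed would remove that part of the effect; the total effect is the pooled difference.
Pooled: Diet Z 74.4% vs Diet T 44.6%; Diet Z is higher overall.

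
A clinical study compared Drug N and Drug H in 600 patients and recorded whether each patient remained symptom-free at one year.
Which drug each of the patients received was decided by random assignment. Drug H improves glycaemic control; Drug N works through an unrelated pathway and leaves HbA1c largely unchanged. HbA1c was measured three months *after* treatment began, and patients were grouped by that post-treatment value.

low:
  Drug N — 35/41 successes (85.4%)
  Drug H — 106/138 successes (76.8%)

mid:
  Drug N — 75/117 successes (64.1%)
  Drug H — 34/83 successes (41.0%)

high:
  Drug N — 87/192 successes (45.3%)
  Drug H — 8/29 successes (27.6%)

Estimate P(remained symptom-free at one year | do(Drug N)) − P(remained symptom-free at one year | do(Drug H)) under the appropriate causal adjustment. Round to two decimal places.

-0.03

HbA1c is recorded after the drug and is itself shifted by it — it sits on the causal path from drug to outcome. Conditioning on a mediator would strip out part of the effect we want; the pooled comparison gives the total causal effect.
The causal difference is the pooled difference: 0.563 − 0.592 = -0.029.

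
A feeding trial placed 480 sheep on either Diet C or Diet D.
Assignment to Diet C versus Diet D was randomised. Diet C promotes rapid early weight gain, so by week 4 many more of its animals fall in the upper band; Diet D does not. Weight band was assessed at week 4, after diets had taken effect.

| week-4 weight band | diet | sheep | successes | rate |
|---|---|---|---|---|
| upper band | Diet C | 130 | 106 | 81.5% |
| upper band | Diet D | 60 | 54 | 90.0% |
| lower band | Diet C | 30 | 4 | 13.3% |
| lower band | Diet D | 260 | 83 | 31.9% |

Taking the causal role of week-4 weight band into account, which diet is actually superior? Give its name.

Diet C

Week-4 weight band is downstream of the diet. One should not condition on a consequence of treatment, so the overall rates are the right comparison.
Pooled: Diet C 68.8% vs Diet D 42.8%; Diet C is higher overall.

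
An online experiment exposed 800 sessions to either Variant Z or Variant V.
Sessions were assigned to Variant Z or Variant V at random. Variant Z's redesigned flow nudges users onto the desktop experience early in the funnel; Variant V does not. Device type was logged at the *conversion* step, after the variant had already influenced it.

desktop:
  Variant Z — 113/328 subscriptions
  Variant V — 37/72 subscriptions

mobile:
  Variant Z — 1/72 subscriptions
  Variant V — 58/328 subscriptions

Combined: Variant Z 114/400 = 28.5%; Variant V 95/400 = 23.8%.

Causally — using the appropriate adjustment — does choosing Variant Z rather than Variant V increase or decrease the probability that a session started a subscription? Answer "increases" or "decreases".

increases

Because the variant influences device type, device type is a post-treatment mediator, not a confounder. Stratifying on it would bias the estimate; the causal effect is the crude pooled difference.
Pooled: Variant Z 28.5% vs Variant V 23.8%; Variant Z is higher overall.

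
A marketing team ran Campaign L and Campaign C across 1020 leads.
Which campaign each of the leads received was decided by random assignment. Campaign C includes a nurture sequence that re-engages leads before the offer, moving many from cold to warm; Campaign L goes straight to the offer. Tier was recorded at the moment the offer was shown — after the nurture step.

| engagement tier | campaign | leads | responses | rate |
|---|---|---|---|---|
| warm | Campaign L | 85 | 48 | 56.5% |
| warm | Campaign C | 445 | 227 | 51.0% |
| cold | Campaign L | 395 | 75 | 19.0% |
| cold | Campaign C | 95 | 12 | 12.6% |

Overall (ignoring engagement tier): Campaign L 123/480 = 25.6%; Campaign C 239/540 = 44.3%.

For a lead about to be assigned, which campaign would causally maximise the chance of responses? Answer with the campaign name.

Campaign C

Because the campaign influences engagement tier, engagement tier is a post-treatment mediator, not a confounder. Stratifying on it would bias the estimate; the causal effect is the crude pooled difference.
Pooled: Campaign L 25.6% vs Campaign C 44.3%; Campaign C is higher overall.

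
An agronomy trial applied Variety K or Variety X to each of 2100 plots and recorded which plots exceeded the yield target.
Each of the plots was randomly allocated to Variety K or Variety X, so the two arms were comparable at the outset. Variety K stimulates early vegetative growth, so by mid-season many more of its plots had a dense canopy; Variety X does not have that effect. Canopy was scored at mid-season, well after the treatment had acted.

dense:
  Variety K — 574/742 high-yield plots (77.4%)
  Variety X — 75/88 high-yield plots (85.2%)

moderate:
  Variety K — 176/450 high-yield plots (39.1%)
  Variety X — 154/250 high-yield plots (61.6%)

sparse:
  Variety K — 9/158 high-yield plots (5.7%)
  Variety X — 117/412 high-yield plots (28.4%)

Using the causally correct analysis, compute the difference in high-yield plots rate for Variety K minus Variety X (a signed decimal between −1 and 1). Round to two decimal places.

Within every mid-season canopy level Variety X has the higher rate, yet pooled Variety K does — Simpson's reversal.
Mid-season canopy lies on the pathway variety → mid-season canopy → outcome, so adjusting for it blocks the indirect effect. For the total causal effect of variety, use the unadjusted pooled rates.
The causal difference is the pooled difference: 0.562 − 0.461 = +0.101.

+0.10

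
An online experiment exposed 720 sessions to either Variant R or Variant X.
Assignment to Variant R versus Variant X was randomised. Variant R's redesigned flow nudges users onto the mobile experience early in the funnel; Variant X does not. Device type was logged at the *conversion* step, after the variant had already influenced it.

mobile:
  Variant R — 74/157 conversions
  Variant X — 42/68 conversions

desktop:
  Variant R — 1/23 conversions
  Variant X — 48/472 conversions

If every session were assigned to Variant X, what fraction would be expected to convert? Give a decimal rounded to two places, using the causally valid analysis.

0.17

Within every device type level Variant X has the higher rate, yet pooled Variant R does — Simpson's reversal.
Device type is recorded after the variant and is itself shifted by it — it sits on the causal path from variant to outcome. Conditioning on a mediator would strip out part of the effect we want; the pooled comparison gives the total causal effect.
So P(outcome | do(Variant X)) is just the pooled rate for Variant X: 90/540 = 0.167.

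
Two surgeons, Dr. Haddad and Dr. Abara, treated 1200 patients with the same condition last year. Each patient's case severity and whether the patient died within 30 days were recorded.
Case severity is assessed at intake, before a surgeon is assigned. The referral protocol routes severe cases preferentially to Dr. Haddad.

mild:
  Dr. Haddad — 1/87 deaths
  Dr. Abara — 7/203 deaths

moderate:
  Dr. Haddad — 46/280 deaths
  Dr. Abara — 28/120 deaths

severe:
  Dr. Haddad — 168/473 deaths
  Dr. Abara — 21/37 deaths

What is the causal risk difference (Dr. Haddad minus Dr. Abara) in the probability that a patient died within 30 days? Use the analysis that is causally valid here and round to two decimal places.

-0.12

Here case severity is a common cause — it drives both which surgeon a case falls under and the outcome. The crude comparison mixes populations; the stratum-specific rates are the causally relevant ones.
Adjusting over the population distribution of case severity: 0.242·(0.011−0.034) + 0.333·(0.164−0.233) + 0.425·(0.355−0.568) = -0.119.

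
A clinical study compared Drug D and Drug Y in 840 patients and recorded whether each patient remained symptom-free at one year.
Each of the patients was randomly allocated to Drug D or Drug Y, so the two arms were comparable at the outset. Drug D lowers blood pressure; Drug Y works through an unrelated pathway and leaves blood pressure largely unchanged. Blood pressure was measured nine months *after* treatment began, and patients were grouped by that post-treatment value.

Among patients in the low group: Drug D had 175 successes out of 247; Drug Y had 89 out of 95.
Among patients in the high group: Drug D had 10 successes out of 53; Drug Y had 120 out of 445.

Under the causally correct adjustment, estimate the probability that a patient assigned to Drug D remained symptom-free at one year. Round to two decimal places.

Drug Y is higher inside every blood pressure stratum but Drug D is higher in aggregate. Whether to stratify depends on how blood pressure relates to the drug.
Blood pressure is recorded after the drug and is itself shifted by it — it sits on the causal path from drug to outcome. Conditioning on a mediator would strip out part of the effect we want; the pooled comparison gives the total causal effect.
So P(outcome | do(Drug D)) is just the pooled rate for Drug D: 185/300 = 0.617.

0.62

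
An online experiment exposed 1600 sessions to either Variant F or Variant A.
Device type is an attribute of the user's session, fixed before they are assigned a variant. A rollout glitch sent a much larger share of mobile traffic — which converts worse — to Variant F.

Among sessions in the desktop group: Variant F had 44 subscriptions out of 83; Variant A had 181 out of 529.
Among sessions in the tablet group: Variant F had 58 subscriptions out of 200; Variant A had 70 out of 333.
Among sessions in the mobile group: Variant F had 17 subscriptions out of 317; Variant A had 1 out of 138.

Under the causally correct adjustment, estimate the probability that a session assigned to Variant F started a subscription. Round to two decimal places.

0.31

Device type satisfies the back-door criterion: it is not a descendant of the variant, and it blocks the spurious path from variant to outcome. Adjusting for it (i.e., using the within-device type rates) gives the causal effect.
Standardising Variant F to the population device type mix: 0.383·44/83 + 0.333·58/200 + 0.284·17/317 = 0.315.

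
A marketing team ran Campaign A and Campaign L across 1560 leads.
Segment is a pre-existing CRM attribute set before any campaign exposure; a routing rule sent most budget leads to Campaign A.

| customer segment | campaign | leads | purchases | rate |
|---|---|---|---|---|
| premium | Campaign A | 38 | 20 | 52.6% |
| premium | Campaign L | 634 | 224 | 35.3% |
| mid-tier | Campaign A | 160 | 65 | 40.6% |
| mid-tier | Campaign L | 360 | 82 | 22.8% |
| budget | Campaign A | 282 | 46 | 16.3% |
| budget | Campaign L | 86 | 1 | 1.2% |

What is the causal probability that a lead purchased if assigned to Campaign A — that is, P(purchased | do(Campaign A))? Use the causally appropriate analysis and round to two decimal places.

0.40

Customer segment is set before the campaign has any effect — it is not caused by the campaign — and it independently drives the outcome. That makes it a confounder, so the causal comparison is within customer segment levels.
Standardising Campaign A to the population customer segment mix: 0.431·20/38 + 0.333·65/160 + 0.236·46/282 = 0.401.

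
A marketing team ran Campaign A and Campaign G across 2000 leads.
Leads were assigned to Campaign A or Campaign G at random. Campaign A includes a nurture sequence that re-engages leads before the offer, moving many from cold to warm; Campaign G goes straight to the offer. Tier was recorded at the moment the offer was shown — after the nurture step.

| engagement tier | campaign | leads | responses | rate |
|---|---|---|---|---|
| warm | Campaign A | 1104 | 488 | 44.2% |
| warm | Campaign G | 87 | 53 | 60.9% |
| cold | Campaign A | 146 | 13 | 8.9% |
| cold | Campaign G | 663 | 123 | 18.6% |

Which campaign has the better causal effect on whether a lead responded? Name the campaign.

Campaign A

Because the campaign influences engagement tier, engagement tier is a post-treatment mediator, not a confounder. Stratifying on it would bias the estimate; the causal effect is the crude pooled difference.
Pooled: Campaign A 40.1% vs Campaign G 23.5%; Campaign A is higher overall.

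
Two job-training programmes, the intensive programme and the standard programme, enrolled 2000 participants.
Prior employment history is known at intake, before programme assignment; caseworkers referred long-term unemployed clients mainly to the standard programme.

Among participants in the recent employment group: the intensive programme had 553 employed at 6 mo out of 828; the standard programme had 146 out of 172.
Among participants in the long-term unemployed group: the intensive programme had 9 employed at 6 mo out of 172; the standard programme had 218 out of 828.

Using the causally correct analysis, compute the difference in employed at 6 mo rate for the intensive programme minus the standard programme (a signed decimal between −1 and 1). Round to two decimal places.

-0.20

Prior employment history differs across programmes for reasons unrelated to any effect of the programme itself, and it separately predicts the outcome — a classic confounder. We must compare within prior employment history levels.
Adjusting over the population distribution of prior employment history: 0.500·(0.668−0.849) + 0.500·(0.052−0.263) = -0.196.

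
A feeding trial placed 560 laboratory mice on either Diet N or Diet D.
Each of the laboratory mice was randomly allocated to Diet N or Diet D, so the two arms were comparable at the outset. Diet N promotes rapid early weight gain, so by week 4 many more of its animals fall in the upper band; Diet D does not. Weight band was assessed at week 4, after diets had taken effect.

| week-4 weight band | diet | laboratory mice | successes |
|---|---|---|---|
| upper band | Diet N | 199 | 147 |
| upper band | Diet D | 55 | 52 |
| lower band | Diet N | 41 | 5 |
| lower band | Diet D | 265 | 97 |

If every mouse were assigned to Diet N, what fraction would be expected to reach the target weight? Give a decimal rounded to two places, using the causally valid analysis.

The distribution of week-4 weight band is itself part of what the diet does — it is an intermediate outcome. Holding it fixed would remove that part of the effect; the total effect is the pooled difference.
So P(outcome | do(Diet N)) is just the pooled rate for Diet N: 152/240 = 0.633.

0.63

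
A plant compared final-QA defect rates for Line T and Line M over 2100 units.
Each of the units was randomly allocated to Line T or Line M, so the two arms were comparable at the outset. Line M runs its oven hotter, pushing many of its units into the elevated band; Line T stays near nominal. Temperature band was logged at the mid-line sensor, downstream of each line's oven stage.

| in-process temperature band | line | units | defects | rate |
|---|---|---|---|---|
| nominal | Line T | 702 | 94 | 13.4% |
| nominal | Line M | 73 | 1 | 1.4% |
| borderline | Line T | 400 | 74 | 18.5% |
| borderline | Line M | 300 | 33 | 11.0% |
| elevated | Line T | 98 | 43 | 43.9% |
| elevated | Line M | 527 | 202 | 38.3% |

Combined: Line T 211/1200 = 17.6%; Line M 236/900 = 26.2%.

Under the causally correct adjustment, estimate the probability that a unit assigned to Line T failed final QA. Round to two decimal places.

In-process temperature band lies on the pathway line → in-process temperature band → outcome, so adjusting for it blocks the indirect effect. For the total causal effect of line, use the unadjusted pooled rates.
So P(outcome | do(Line T)) is just the pooled rate for Line T: 211/1200 = 0.176.

0.18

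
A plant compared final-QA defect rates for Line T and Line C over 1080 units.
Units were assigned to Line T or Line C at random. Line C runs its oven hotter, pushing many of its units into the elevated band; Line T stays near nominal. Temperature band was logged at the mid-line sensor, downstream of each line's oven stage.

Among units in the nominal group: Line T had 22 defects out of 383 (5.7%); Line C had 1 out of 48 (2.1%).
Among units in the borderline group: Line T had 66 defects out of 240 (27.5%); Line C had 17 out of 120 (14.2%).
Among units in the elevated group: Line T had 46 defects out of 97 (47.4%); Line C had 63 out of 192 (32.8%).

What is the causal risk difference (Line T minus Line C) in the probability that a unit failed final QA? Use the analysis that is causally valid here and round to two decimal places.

-0.04

In-process temperature band is downstream of the line. One should not condition on a consequence of treatment, so the overall rates are the right comparison.
The causal difference is the pooled difference: 0.186 − 0.225 = -0.039.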